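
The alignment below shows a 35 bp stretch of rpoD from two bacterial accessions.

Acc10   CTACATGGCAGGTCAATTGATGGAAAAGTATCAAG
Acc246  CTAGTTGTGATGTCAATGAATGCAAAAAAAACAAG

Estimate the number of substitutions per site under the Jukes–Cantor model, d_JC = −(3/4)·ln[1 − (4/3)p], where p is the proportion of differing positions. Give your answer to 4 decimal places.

The sequences differ at positions 4 (C/G), 5 (A/T), 8 (G/T), 9 (C/G), 11 (G/T), 18 (T/G), 19 (G/A), 23 (G/C), 28 (G/A), 29 (T/A), 31 (T/A).
p = 11/35 = 0.314286.
d = −0.75 · ln(1 − (4/3)·0.314286) = −0.75 · ln(0.580952) = −0.75 · (-0.543087) = 0.4073.

0.4073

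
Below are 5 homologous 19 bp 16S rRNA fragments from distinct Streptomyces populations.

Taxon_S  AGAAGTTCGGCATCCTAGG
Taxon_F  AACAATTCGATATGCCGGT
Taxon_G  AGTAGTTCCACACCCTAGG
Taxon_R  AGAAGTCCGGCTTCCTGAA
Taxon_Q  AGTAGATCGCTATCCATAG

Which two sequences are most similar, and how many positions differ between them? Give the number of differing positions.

4

Pairwise Hamming distances:
  Taxon_S vs Taxon_F: 9
  Taxon_S vs Taxon_G: 4
  Taxon_S vs Taxon_R: 5
  Taxon_S vs Taxon_Q: 7
  Taxon_F vs Taxon_G: 10
  Taxon_F vs Taxon_R: 11
  Taxon_F vs Taxon_Q: 10
  Taxon_G vs Taxon_R: 9
  Taxon_G vs Taxon_Q: 8
  Taxon_R vs Taxon_Q: 9
The smallest is 4, between Taxon_S and Taxon_G.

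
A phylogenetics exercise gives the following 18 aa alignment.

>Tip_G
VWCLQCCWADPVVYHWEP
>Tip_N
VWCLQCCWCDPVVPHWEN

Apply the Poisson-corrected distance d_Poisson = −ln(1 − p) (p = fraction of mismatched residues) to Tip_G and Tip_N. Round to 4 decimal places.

The sequences differ at positions 9 (A/C), 14 (Y/P), 18 (P/N).
p = 3/18 = 0.166667.
d = −ln(1 − 0.166667) = −ln(0.833333) = 0.1823.

0.1823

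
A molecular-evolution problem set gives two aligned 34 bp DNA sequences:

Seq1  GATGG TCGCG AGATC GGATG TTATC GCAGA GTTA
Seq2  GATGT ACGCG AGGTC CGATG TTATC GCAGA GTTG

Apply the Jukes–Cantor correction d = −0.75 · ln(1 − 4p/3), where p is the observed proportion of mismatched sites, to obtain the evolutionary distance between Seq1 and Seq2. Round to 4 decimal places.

0.1637

Mismatches occur at site 5 (G→T), site 6 (T→A), site 13 (A→G), site 16 (G→C), site 34 (A→G).
p = 5/34 = 0.147059.
d = −0.75 · ln(1 − (4/3)·0.147059) = −0.75 · ln(0.803921) = −0.75 · (-0.218254) = 0.1637.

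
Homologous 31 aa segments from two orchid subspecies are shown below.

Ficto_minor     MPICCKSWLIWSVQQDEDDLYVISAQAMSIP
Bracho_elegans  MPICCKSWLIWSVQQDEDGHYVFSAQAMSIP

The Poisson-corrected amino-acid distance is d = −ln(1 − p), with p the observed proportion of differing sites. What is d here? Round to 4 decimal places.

Differing sites — 19:D/G; 20:L/H; 23:I/F.
p = 3/31 = 0.096774.
d = −ln(1 − 0.096774) = −ln(0.903226) = 0.1018.

0.1018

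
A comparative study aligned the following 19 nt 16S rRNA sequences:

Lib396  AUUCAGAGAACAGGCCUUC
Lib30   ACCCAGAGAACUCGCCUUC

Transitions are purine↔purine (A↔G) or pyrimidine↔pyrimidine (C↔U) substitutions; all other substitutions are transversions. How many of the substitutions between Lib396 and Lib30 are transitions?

Differing sites — 2:U/C (Ti); 3:U/C (Ti); 12:A/U (Tv); 13:G/C (Tv).
Of the 4 differences, 2 transitions and 2 transversions, so the answer is 2.

2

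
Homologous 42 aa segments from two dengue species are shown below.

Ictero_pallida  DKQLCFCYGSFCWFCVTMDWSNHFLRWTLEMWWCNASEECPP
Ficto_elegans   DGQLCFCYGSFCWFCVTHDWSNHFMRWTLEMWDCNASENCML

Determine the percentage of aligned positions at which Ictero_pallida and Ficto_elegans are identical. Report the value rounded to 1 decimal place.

83.3%

The sequences differ at positions 2 (K/G), 18 (M/H), 25 (L/M), 33 (W/D), 39 (E/N), 41 (P/M), 42 (P/L).
35 of the 42 sites match, so the percent identity is 35/42 × 100 = 83.3%.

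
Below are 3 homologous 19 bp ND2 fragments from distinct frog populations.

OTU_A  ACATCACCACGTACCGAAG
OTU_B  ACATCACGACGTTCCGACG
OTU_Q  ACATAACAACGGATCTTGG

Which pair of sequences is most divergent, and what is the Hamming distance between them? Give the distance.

8

Pairwise Hamming distances:
  OTU_A vs OTU_B: 3
  OTU_A vs OTU_Q: 7
  OTU_B vs OTU_Q: 8
The largest is 8, between OTU_B and OTU_Q.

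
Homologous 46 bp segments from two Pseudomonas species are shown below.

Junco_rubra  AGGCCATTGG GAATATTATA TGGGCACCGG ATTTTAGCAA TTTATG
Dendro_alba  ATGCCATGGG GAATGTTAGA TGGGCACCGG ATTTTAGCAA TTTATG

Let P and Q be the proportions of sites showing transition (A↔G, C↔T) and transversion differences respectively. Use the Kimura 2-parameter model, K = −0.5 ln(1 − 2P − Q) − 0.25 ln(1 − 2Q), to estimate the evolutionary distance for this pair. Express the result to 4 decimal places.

0.0925

Mismatches occur at site 2 (G↔T, transversion), site 8 (T↔G, transversion), site 15 (A↔G, transition), site 19 (T↔G, transversion).
Of the 4 differences, 1 transition and 3 transversions over 46 sites: P = 1/46 = 0.021739, Q = 3/46 = 0.065217.
d = −0.5·ln(0.891305) − 0.25·ln(0.869566) = −0.5·(-0.115069) − 0.25·(-0.139761) = 0.0925.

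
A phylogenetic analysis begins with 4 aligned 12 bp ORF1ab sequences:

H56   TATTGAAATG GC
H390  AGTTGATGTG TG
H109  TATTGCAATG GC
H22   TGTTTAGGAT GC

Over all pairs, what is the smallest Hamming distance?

1

Pairwise Hamming distances:
  H56 vs H390: 6
  H56 vs H109: 1
  H56 vs H22: 6
  H390 vs H109: 7
  H390 vs H22: 7
  H109 vs H22: 7
The smallest is 1, between H56 and H109.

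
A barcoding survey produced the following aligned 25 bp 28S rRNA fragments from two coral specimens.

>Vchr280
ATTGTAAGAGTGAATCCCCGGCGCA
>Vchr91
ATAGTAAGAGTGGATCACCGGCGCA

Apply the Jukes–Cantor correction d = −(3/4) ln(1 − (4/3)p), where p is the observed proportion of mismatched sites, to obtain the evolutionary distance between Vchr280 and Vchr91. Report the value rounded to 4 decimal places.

The sequences differ at positions 3 (T/A), 13 (A/G), 17 (C/A).
p = 3/25 = 0.120000.
d = −0.75 · ln(1 − (4/3)·0.120000) = −0.75 · ln(0.840000) = −0.75 · (-0.174353) = 0.1308.

0.1308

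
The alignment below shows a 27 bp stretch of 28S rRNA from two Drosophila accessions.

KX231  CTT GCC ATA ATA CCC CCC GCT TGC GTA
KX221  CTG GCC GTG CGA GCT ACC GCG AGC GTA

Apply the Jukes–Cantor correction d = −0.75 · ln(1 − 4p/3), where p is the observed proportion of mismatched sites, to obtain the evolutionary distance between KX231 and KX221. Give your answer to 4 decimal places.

0.5107

Differing sites — 3:T/G; 7:A/G; 9:A/G; 10:A/C; 11:T/G; 13:C/G; 15:C/T; 16:C/A; 21:T/G; 22:T/A.
p = 10/27 = 0.370370.
d = −0.75 · ln(1 − (4/3)·0.370370) = −0.75 · ln(0.506173) = −0.75 · (-0.680877) = 0.5107.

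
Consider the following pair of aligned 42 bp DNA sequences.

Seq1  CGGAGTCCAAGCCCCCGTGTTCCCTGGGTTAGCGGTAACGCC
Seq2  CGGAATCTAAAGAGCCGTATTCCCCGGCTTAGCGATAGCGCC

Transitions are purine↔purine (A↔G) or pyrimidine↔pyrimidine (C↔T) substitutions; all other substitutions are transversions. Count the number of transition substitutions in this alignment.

7

Mismatches occur at site 5 (G↔A, transition), site 8 (C↔T, transition), site 11 (G↔A, transition), site 12 (C↔G, transversion), site 13 (C↔A, transversion), site 14 (C↔G, transversion), site 19 (G↔A, transition), site 25 (T↔C, transition), site 28 (G↔C, transversion), site 35 (G↔A, transition), site 38 (A↔G, transition).
Of the 11 differences, 7 transitions and 4 transversions, so the answer is 7.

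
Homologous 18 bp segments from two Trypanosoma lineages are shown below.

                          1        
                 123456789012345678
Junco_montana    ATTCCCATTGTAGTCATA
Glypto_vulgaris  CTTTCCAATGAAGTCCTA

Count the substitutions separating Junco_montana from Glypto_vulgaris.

The sequences differ at positions 1 (A/C), 4 (C/T), 8 (T/A), 11 (T/A), 16 (A/C).
That gives 5 mismatches out of 18 aligned sites, so the Hamming distance is 5.

5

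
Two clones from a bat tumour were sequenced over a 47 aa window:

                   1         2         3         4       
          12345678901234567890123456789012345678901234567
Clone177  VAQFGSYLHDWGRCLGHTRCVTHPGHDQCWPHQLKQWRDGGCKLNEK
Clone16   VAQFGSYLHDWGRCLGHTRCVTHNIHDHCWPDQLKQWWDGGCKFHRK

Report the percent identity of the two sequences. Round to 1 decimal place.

Differing sites — 24:P/N; 25:G/I; 28:Q/H; 32:H/D; 38:R/W; 44:L/F; 45:N/H; 46:E/R.
39 of the 47 sites match, so the percent identity is 39/47 × 100 = 83.0%.

83.0%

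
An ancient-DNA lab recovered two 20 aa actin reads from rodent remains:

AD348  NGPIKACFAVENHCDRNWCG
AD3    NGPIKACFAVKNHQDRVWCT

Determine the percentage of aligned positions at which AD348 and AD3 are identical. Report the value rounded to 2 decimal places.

80.00%

Differing sites — 11:E/K; 14:C/Q; 17:N/V; 20:G/T.
16 of the 20 sites match, so the percent identity is 16/20 × 100 = 80.00%.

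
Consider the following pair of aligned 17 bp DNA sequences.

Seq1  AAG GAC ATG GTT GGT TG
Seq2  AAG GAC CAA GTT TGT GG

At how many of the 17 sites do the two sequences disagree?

5

Mismatches occur at site 7 (A/C), site 8 (T/A), site 9 (G/A), site 13 (G/T), site 16 (T/G).
That gives 5 mismatches out of 17 aligned sites, so the Hamming distance is 5.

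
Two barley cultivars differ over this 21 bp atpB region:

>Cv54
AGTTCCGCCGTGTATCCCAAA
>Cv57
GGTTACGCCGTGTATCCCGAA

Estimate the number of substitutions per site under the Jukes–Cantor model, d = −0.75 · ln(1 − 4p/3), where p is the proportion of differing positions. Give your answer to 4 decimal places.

0.1585

The sequences differ at positions 1 (A/G), 5 (C/A), 19 (A/G).
p = 3/21 = 0.142857.
d = −0.75 · ln(1 − (4/3)·0.142857) = −0.75 · ln(0.809524) = −0.75 · (-0.211309) = 0.1585.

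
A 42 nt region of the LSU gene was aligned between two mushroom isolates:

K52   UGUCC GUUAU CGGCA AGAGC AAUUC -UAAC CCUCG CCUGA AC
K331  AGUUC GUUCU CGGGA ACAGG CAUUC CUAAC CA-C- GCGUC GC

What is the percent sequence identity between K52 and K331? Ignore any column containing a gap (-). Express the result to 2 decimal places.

66.67%

Excluding the 3 gap columns leaves 39 comparable sites.
Mismatches occur at site 1 (U↔A), site 4 (C↔U), site 9 (A↔C), site 14 (C↔G), site 17 (G↔C), site 20 (C↔G), site 21 (A↔C), site 32 (C↔A), site 36 (C↔G), site 38 (U↔G), site 39 (G↔U), site 40 (A↔C), site 41 (A↔G).
26 of the 39 comparable sites match, so the percent identity is 26/39 × 100 = 66.67%.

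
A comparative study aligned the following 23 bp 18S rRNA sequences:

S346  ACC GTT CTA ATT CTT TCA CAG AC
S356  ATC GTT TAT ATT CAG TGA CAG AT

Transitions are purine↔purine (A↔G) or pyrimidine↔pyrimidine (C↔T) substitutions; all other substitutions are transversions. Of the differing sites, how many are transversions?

5

Differing sites — 2:C/T (Ti); 7:C/T (Ti); 8:T/A (Tv); 9:A/T (Tv); 14:T/A (Tv); 15:T/G (Tv); 17:C/G (Tv); 23:C/T (Ti).
Of the 8 differences, 3 transitions and 5 transversions, so the answer is 5.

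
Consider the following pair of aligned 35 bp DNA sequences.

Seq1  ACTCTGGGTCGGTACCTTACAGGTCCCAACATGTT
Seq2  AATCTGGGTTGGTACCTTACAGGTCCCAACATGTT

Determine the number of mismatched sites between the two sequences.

Differing sites — 2:C/A; 10:C/T.
That gives 2 mismatches out of 35 aligned sites, so the Hamming distance is 2.

2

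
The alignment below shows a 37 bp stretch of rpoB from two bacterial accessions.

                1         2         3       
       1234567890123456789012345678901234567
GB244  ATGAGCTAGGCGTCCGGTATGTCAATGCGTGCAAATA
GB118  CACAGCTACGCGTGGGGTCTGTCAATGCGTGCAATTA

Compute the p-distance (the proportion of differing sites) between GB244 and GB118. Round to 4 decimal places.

Differing sites — 1:A/C; 2:T/A; 3:G/C; 9:G/C; 14:C/G; 15:C/G; 19:A/C; 35:A/T.
There are 8 differences over 37 sites, so p = 8/37 = 0.2162.

0.2162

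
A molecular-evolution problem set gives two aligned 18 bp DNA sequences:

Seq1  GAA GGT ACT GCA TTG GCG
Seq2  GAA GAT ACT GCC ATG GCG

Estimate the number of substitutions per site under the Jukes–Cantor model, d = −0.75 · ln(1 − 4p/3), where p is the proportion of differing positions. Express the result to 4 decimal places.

Differing sites — 5:G/A; 12:A/C; 13:T/A.
p = 3/18 = 0.166667.
d = −0.75 · ln(1 − (4/3)·0.166667) = −0.75 · ln(0.777777) = −0.75 · (-0.251315) = 0.1885.

0.1885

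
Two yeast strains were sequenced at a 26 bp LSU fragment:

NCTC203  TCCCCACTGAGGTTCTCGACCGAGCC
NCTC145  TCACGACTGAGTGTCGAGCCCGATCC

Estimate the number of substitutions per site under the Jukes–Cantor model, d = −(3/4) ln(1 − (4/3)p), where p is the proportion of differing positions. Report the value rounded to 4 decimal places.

0.3961

Differing sites — 3:C/A; 5:C/G; 12:G/T; 13:T/G; 16:T/G; 17:C/A; 19:A/C; 24:G/T.
p = 8/26 = 0.307692.
d = −0.75 · ln(1 − (4/3)·0.307692) = −0.75 · ln(0.589744) = −0.75 · (-0.528067) = 0.3961.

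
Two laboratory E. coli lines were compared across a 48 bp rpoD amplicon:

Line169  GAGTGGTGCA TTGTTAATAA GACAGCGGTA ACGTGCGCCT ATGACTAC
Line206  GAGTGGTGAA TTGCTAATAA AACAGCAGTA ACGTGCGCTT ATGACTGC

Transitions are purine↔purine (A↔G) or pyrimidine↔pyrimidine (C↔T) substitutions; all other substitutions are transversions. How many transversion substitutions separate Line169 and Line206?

The sequences differ at positions 9 (C/A, transversion), 14 (T/C, transition), 21 (G/A, transition), 27 (G/A, transition), 39 (C/T, transition), 47 (A/G, transition).
Of the 6 differences, 5 transitions and 1 transversion, so the answer is 1.

1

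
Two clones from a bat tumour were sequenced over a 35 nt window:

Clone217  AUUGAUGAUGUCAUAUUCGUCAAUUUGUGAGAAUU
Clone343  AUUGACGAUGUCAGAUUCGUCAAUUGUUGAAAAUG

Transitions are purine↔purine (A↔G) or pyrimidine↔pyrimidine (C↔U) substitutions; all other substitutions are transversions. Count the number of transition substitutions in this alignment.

The sequences differ at positions 6 (U/C, transition), 14 (U/G, transversion), 26 (U/G, transversion), 27 (G/U, transversion), 31 (G/A, transition), 35 (U/G, transversion).
Of the 6 differences, 2 transitions and 4 transversions, so the answer is 2.

2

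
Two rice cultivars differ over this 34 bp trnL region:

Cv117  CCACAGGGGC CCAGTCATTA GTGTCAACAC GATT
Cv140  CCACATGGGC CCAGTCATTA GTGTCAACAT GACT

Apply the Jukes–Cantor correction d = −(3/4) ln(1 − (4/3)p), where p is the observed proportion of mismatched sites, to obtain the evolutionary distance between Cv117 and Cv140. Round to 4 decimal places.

The sequences differ at positions 6 (G/T), 30 (C/T), 33 (T/C).
p = 3/34 = 0.088235.
d = −0.75 · ln(1 − (4/3)·0.088235) = −0.75 · ln(0.882353) = −0.75 · (-0.125163) = 0.0939.

0.0939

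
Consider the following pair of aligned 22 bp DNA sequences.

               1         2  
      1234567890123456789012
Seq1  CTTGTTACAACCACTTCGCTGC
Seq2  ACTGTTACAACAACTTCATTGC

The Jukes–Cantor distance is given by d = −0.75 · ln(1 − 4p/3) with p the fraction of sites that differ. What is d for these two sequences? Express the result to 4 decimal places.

0.2708

Differing sites — 1:C/A; 2:T/C; 12:C/A; 18:G/A; 19:C/T.
p = 5/22 = 0.227273.
d = −0.75 · ln(1 − (4/3)·0.227273) = −0.75 · ln(0.696969) = −0.75 · (-0.361014) = 0.2708.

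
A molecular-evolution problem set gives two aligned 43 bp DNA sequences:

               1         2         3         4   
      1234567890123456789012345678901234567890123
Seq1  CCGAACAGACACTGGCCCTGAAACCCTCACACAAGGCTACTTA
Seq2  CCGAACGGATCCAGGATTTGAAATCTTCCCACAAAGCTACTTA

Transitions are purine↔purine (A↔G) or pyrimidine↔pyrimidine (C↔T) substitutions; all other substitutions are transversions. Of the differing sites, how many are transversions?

Mismatches occur at site 7 (A↔G, transition), site 10 (C↔T, transition), site 11 (A↔C, transversion), site 13 (T↔A, transversion), site 16 (C↔A, transversion), site 17 (C↔T, transition), site 18 (C↔T, transition), site 24 (C↔T, transition), site 26 (C↔T, transition), site 29 (A↔C, transversion), site 35 (G↔A, transition).
Of the 11 differences, 7 transitions and 4 transversions, so the answer is 4.

4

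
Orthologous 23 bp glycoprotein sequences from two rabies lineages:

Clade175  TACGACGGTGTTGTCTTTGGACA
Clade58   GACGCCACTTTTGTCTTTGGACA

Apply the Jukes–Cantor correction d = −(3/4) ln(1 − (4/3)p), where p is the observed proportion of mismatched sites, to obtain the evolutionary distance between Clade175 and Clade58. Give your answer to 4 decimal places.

Differing sites — 1:T/G; 5:A/C; 7:G/A; 8:G/C; 10:G/T.
p = 5/23 = 0.217391.
d = −0.75 · ln(1 − (4/3)·0.217391) = −0.75 · ln(0.710145) = −0.75 · (-0.342286) = 0.2567.

0.2567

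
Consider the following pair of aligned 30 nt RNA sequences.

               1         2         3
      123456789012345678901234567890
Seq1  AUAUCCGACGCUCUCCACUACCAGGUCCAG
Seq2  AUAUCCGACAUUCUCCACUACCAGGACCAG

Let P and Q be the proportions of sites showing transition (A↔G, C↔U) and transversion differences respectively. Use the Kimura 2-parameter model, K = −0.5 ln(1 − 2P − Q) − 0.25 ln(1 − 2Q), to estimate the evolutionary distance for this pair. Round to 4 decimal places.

0.1084

Differing sites — 10:G/A (Ti); 11:C/U (Ti); 26:U/A (Tv).
Of the 3 differences, 2 transitions and 1 transversion over 30 sites: P = 2/30 = 0.066667, Q = 1/30 = 0.033333.
d = −0.5·ln(0.833333) − 0.25·ln(0.933334) = −0.5·(-0.182322) − 0.25·(-0.068992) = 0.1084.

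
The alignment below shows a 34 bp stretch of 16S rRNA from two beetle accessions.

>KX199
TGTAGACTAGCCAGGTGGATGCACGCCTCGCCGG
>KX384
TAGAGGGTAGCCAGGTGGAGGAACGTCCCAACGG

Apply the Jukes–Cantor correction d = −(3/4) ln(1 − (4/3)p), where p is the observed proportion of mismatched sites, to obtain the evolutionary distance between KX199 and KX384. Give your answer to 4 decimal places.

0.3734

Mismatches occur at site 2 (G→A), site 3 (T→G), site 6 (A→G), site 7 (C→G), site 20 (T→G), site 22 (C→A), site 26 (C→T), site 28 (T→C), site 30 (G→A), site 31 (C→A).
p = 10/34 = 0.294118.
d = −0.75 · ln(1 − (4/3)·0.294118) = −0.75 · ln(0.607843) = −0.75 · (-0.497839) = 0.3734.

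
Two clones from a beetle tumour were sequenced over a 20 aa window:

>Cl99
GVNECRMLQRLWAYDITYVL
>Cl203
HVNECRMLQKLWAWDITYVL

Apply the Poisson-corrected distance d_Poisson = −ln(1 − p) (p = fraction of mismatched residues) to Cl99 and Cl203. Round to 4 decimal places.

Mismatches occur at site 1 (G/H), site 10 (R/K), site 14 (Y/W).
p = 3/20 = 0.150000.
d = −ln(1 − 0.150000) = −ln(0.850000) = 0.1625.

0.1625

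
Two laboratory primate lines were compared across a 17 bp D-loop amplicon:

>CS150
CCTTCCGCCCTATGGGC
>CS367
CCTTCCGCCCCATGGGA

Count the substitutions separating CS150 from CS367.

2

The sequences differ at positions 11 (T/C), 17 (C/A).
That gives 2 mismatches out of 17 aligned sites, so the Hamming distance is 2.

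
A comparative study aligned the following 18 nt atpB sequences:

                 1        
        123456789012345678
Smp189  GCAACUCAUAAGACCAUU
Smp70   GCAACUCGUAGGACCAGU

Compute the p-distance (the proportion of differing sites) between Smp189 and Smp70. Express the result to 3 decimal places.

Differing sites — 8:A/G; 11:A/G; 17:U/G.
There are 3 differences over 18 sites, so p = 3/18 = 0.167.

0.167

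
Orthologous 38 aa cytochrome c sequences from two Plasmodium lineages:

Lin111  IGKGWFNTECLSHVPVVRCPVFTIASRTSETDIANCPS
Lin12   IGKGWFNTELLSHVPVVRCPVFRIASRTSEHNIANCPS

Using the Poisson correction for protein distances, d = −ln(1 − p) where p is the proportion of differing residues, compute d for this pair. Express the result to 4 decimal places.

Mismatches occur at site 10 (C↔L), site 23 (T↔R), site 31 (T↔H), site 32 (D↔N).
p = 4/38 = 0.105263.
d = −ln(1 − 0.105263) = −ln(0.894737) = 0.1112.

0.1112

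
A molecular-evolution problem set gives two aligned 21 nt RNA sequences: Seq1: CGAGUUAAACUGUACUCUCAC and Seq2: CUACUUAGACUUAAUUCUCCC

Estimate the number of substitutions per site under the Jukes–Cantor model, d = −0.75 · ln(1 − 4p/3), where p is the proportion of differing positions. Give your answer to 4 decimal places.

Mismatches occur at site 2 (G↔U), site 4 (G↔C), site 8 (A↔G), site 12 (G↔U), site 13 (U↔A), site 15 (C↔U), site 20 (A↔C).
p = 7/21 = 0.333333.
d = −0.75 · ln(1 − (4/3)·0.333333) = −0.75 · ln(0.555556) = −0.75 · (-0.587786) = 0.4408.

0.4408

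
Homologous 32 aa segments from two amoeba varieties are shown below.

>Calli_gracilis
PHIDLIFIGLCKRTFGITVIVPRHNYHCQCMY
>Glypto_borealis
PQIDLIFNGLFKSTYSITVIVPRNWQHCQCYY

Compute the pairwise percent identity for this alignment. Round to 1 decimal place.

68.8%

Mismatches occur at site 2 (H/Q), site 8 (I/N), site 11 (C/F), site 13 (R/S), site 15 (F/Y), site 16 (G/S), site 24 (H/N), site 25 (N/W), site 26 (Y/Q), site 31 (M/Y).
22 of the 32 sites match, so the percent identity is 22/32 × 100 = 68.8%.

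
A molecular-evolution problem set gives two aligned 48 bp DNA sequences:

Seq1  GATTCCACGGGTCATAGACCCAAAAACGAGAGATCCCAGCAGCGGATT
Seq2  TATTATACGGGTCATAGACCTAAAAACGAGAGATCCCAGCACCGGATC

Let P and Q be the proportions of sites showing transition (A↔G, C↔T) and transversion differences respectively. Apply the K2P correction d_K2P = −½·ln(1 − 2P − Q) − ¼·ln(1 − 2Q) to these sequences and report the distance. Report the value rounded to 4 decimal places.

Differing sites — 1:G/T (Tv); 5:C/A (Tv); 6:C/T (Ti); 21:C/T (Ti); 42:G/C (Tv); 48:T/C (Ti).
Of the 6 differences, 3 transitions and 3 transversions over 48 sites: P = 3/48 = 0.062500, Q = 3/48 = 0.062500.
d = −0.5·ln(0.812500) − 0.25·ln(0.875000) = −0.5·(-0.207639) − 0.25·(-0.133531) = 0.1372.

0.1372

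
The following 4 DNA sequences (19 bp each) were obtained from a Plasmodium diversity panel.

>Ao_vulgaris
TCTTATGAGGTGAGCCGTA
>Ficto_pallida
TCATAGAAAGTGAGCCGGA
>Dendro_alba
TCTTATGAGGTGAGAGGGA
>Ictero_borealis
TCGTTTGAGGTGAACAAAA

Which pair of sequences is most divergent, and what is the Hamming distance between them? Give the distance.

Pairwise Hamming distances:
  Ao_vulgaris vs Ficto_pallida: 5
  Ao_vulgaris vs Dendro_alba: 3
  Ao_vulgaris vs Ictero_borealis: 6
  Ficto_pallida vs Dendro_alba: 6
  Ficto_pallida vs Ictero_borealis: 9
  Dendro_alba vs Ictero_borealis: 7
The largest is 9, between Ficto_pallida and Ictero_borealis.

9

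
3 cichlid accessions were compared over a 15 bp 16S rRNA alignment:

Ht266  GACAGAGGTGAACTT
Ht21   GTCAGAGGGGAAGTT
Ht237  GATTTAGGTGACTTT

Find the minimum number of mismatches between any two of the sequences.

Pairwise Hamming distances:
  Ht266 vs Ht21: 3
  Ht266 vs Ht237: 5
  Ht21 vs Ht237: 7
The smallest is 3, between Ht266 and Ht21.

3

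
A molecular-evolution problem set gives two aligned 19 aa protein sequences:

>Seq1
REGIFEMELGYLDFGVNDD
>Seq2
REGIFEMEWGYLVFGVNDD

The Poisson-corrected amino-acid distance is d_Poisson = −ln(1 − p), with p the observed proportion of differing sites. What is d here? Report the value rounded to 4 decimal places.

0.1112

Differing sites — 9:L/W; 13:D/V.
p = 2/19 = 0.105263.
d = −ln(1 − 0.105263) = −ln(0.894737) = 0.1112.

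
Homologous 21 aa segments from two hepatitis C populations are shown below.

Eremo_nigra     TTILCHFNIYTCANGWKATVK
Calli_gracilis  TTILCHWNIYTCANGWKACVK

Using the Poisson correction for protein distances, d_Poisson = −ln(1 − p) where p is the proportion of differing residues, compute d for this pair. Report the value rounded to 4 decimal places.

Mismatches occur at site 7 (F/W), site 19 (T/C).
p = 2/21 = 0.095238.
d = −ln(1 − 0.095238) = −ln(0.904762) = 0.1001.

0.1001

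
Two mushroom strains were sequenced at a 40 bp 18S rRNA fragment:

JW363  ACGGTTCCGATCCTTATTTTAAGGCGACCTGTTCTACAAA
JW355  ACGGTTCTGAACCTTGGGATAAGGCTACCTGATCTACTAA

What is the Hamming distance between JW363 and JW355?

9

The sequences differ at positions 8 (C/T), 11 (T/A), 16 (A/G), 17 (T/G), 18 (T/G), 19 (T/A), 26 (G/T), 32 (T/A), 38 (A/T).
That gives 9 mismatches out of 40 aligned sites, so the Hamming distance is 9.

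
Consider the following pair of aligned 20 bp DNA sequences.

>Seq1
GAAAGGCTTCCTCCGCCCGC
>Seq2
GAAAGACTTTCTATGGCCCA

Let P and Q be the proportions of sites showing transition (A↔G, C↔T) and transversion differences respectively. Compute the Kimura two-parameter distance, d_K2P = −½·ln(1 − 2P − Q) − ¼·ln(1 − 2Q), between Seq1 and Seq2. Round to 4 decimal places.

0.4743

Differing sites — 6:G/A (Ti); 10:C/T (Ti); 13:C/A (Tv); 14:C/T (Ti); 16:C/G (Tv); 19:G/C (Tv); 20:C/A (Tv).
Of the 7 differences, 3 transitions and 4 transversions over 20 sites: P = 3/20 = 0.150000, Q = 4/20 = 0.200000.
d = −0.5·ln(0.500000) − 0.25·ln(0.600000) = −0.5·(-0.693147) − 0.25·(-0.510826) = 0.4743.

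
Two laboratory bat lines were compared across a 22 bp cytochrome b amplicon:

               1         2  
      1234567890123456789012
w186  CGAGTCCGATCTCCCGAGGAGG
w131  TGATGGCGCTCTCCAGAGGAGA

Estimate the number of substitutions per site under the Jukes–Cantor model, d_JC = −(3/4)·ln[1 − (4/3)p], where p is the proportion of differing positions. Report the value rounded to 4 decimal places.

Differing sites — 1:C/T; 4:G/T; 5:T/G; 6:C/G; 9:A/C; 15:C/A; 22:G/A.
p = 7/22 = 0.318182.
d = −0.75 · ln(1 − (4/3)·0.318182) = −0.75 · ln(0.575757) = −0.75 · (-0.552070) = 0.4141.

0.4141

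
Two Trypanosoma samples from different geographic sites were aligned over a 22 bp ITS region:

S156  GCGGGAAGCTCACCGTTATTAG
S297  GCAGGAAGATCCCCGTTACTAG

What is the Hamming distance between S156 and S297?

4

Mismatches occur at site 3 (G→A), site 9 (C→A), site 12 (A→C), site 19 (T→C).
That gives 4 mismatches out of 22 aligned sites, so the Hamming distance is 4.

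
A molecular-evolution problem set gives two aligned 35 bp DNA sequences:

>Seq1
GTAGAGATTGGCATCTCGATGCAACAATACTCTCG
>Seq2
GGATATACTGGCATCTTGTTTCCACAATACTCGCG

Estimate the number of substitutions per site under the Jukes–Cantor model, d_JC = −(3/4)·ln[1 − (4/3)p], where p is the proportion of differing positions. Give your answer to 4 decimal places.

The sequences differ at positions 2 (T/G), 4 (G/T), 6 (G/T), 8 (T/C), 17 (C/T), 19 (A/T), 21 (G/T), 23 (A/C), 33 (T/G).
p = 9/35 = 0.257143.
d = −0.75 · ln(1 − (4/3)·0.257143) = −0.75 · ln(0.657143) = −0.75 · (-0.419854) = 0.3149.

0.3149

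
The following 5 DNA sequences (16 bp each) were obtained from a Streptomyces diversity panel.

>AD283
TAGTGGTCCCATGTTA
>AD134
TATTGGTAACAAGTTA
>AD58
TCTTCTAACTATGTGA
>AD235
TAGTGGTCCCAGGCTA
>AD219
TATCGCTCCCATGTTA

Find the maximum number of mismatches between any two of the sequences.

10

Pairwise Hamming distances:
  AD283 vs AD134: 4
  AD283 vs AD58: 8
  AD283 vs AD235: 2
  AD283 vs AD219: 3
  AD134 vs AD58: 8
  AD134 vs AD235: 5
  AD134 vs AD219: 5
  AD58 vs AD235: 10
  AD58 vs AD219: 8
  AD235 vs AD219: 5
The largest is 10, between AD58 and AD235.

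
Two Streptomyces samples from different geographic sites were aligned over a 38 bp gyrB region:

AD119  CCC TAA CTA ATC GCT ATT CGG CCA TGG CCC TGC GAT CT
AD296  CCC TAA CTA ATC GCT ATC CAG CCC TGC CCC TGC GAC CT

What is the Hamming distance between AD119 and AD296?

5

Mismatches occur at site 18 (T/C), site 20 (G/A), site 24 (A/C), site 27 (G/C), site 36 (T/C).
That gives 5 mismatches out of 38 aligned sites, so the Hamming distance is 5.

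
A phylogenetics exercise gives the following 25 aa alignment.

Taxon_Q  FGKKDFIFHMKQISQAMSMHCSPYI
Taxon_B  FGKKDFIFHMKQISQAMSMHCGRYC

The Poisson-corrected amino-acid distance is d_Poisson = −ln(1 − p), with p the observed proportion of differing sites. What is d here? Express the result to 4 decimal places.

0.1278

Mismatches occur at site 22 (S→G), site 23 (P→R), site 25 (I→C).
p = 3/25 = 0.120000.
d = −ln(1 − 0.120000) = −ln(0.880000) = 0.1278.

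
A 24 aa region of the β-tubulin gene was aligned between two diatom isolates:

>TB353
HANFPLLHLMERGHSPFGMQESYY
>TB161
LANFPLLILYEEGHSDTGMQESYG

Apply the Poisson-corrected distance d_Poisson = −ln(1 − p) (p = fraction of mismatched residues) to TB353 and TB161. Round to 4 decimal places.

0.3448

Mismatches occur at site 1 (H→L), site 8 (H→I), site 10 (M→Y), site 12 (R→E), site 16 (P→D), site 17 (F→T), site 24 (Y→G).
p = 7/24 = 0.291667.
d = −ln(1 − 0.291667) = −ln(0.708333) = 0.3448.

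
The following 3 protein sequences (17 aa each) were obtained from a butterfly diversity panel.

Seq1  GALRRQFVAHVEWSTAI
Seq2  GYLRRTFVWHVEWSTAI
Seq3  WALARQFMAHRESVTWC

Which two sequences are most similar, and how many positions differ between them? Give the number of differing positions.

Pairwise Hamming distances:
  Seq1 vs Seq2: 3
  Seq1 vs Seq3: 8
  Seq2 vs Seq3: 11
The smallest is 3, between Seq1 and Seq2.

3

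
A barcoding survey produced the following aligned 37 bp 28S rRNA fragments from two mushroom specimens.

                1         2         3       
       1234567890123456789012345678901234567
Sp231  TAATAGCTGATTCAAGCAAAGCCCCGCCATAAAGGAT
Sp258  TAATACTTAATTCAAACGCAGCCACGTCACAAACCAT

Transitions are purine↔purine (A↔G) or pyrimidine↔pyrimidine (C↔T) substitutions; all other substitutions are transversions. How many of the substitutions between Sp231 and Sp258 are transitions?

The sequences differ at positions 6 (G/C, transversion), 7 (C/T, transition), 9 (G/A, transition), 16 (G/A, transition), 18 (A/G, transition), 19 (A/C, transversion), 24 (C/A, transversion), 27 (C/T, transition), 30 (T/C, transition), 34 (G/C, transversion), 35 (G/C, transversion).
Of the 11 differences, 6 transitions and 5 transversions, so the answer is 6.

6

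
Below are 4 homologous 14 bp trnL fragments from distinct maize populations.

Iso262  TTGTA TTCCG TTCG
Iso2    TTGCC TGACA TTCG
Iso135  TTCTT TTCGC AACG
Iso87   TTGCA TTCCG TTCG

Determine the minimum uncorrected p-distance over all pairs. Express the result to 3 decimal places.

Pairwise Hamming distances:
  Iso262 vs Iso2: 5
  Iso262 vs Iso135: 6
  Iso262 vs Iso87: 1
  Iso2 vs Iso135: 9
  Iso2 vs Iso87: 4
  Iso135 vs Iso87: 7
The smallest is 1 mismatch, between Iso262 and Iso87; p = 1/14 = 0.071.

0.071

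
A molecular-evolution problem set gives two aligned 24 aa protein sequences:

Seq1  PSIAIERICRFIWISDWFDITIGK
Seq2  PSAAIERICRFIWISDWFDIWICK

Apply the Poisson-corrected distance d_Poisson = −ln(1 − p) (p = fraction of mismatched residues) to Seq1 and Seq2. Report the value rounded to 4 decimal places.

0.1335

Differing sites — 3:I/A; 21:T/W; 23:G/C.
p = 3/24 = 0.125000.
d = −ln(1 − 0.125000) = −ln(0.875000) = 0.1335.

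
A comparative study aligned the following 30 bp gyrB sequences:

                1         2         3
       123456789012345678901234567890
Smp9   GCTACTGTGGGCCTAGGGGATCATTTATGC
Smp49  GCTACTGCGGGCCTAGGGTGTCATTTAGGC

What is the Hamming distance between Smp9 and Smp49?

The sequences differ at positions 8 (T/C), 19 (G/T), 20 (A/G), 28 (T/G).
That gives 4 mismatches out of 30 aligned sites, so the Hamming distance is 4.

4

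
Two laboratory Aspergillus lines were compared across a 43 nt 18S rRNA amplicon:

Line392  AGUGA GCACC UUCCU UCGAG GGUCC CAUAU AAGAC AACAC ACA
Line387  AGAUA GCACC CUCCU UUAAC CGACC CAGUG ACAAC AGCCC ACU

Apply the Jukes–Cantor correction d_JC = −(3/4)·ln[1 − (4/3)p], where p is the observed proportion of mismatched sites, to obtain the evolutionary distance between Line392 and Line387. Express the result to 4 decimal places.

0.5141

Mismatches occur at site 3 (U/A), site 4 (G/U), site 11 (U/C), site 17 (C/U), site 18 (G/A), site 20 (G/C), site 21 (G/C), site 23 (U/A), site 28 (U/G), site 29 (A/U), site 30 (U/G), site 32 (A/C), site 33 (G/A), site 37 (A/G), site 39 (A/C), site 43 (A/U).
p = 16/43 = 0.372093.
d = −0.75 · ln(1 − (4/3)·0.372093) = −0.75 · ln(0.503876) = −0.75 · (-0.685425) = 0.5141.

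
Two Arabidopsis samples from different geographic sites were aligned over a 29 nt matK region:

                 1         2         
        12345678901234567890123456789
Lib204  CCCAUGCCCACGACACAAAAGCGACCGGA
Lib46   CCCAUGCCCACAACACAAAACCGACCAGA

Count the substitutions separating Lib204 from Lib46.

3

The sequences differ at positions 12 (G/A), 21 (G/C), 27 (G/A).
That gives 3 mismatches out of 29 aligned sites, so the Hamming distance is 3.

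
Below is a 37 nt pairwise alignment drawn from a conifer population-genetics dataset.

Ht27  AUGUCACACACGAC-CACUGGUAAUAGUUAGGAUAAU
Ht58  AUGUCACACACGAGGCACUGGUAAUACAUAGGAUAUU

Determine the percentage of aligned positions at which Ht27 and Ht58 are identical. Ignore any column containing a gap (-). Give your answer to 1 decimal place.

Excluding the 1 gap column leaves 36 comparable sites.
The sequences differ at positions 14 (C/G), 27 (G/C), 28 (U/A), 36 (A/U).
32 of the 36 comparable sites match, so the percent identity is 32/36 × 100 = 88.9%.

88.9%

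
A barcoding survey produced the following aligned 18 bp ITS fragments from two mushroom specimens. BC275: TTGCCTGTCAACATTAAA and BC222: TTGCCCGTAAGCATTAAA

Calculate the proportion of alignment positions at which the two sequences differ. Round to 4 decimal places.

The sequences differ at positions 6 (T/C), 9 (C/A), 11 (A/G).
There are 3 differences over 18 sites, so p = 3/18 = 0.1667.

0.1667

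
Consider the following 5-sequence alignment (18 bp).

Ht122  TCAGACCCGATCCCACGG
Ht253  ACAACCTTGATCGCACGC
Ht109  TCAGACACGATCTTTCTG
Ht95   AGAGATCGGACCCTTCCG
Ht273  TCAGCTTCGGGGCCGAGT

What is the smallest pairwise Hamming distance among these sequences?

5

Pairwise Hamming distances:
  Ht122 vs Ht253: 7
  Ht122 vs Ht109: 5
  Ht122 vs Ht95: 8
  Ht122 vs Ht273: 9
  Ht253 vs Ht109: 10
  Ht253 vs Ht95: 12
  Ht253 vs Ht273: 11
  Ht109 vs Ht95: 8
  Ht109 vs Ht273: 12
  Ht95 vs Ht273: 13
The smallest is 5, between Ht122 and Ht109.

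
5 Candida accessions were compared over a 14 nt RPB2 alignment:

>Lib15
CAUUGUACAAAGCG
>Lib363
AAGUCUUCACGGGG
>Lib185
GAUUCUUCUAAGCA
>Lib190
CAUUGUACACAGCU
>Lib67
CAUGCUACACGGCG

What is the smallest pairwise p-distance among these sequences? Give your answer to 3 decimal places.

0.143

Pairwise Hamming distances:
  Lib15 vs Lib363: 7
  Lib15 vs Lib185: 5
  Lib15 vs Lib190: 2
  Lib15 vs Lib67: 4
  Lib363 vs Lib185: 7
  Lib363 vs Lib190: 7
  Lib363 vs Lib67: 5
  Lib185 vs Lib190: 6
  Lib185 vs Lib67: 7
  Lib190 vs Lib67: 4
The smallest is 2 mismatches, between Lib15 and Lib190; p = 2/14 = 0.143.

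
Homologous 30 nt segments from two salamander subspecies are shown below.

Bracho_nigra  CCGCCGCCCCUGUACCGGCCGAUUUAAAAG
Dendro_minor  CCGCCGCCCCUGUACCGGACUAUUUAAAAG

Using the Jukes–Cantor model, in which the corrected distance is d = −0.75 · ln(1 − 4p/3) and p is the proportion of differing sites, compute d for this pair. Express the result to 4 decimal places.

Mismatches occur at site 19 (C↔A), site 21 (G↔U).
p = 2/30 = 0.066667.
d = −0.75 · ln(1 − (4/3)·0.066667) = −0.75 · ln(0.911111) = −0.75 · (-0.093091) = 0.0698.

0.0698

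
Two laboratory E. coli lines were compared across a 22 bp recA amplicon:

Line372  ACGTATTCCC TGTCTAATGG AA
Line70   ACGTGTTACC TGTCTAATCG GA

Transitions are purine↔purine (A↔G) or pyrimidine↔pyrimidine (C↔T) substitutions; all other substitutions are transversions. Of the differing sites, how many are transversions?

2

The sequences differ at positions 5 (A/G, transition), 8 (C/A, transversion), 19 (G/C, transversion), 21 (A/G, transition).
Of the 4 differences, 2 transitions and 2 transversions, so the answer is 2.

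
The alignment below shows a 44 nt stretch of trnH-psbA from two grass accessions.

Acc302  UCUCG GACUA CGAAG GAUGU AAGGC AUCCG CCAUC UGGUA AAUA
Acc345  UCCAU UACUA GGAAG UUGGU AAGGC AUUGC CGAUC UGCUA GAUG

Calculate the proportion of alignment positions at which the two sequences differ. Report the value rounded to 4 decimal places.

0.3409

Mismatches occur at site 3 (U↔C), site 4 (C↔A), site 5 (G↔U), site 6 (G↔U), site 11 (C↔G), site 16 (G↔U), site 17 (A↔U), site 18 (U↔G), site 28 (C↔U), site 29 (C↔G), site 30 (G↔C), site 32 (C↔G), site 38 (G↔C), site 41 (A↔G), site 44 (A↔G).
There are 15 differences over 44 sites, so p = 15/44 = 0.3409.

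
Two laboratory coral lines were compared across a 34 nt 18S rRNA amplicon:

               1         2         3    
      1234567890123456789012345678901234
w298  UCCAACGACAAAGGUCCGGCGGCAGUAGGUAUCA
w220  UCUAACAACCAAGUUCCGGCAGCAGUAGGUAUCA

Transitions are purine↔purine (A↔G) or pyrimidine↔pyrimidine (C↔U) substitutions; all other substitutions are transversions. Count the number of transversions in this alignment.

2

Differing sites — 3:C/U (Ti); 7:G/A (Ti); 10:A/C (Tv); 14:G/U (Tv); 21:G/A (Ti).
Of the 5 differences, 3 transitions and 2 transversions, so the answer is 2.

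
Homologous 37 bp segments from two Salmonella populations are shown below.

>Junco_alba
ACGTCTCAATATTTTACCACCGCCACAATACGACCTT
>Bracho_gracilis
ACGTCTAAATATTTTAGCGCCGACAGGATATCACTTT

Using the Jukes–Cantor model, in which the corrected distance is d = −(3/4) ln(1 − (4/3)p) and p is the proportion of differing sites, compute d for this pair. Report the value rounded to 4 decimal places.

The sequences differ at positions 7 (C/A), 17 (C/G), 19 (A/G), 23 (C/A), 26 (C/G), 27 (A/G), 31 (C/T), 32 (G/C), 35 (C/T).
p = 9/37 = 0.243243.
d = −0.75 · ln(1 − (4/3)·0.243243) = −0.75 · ln(0.675676) = −0.75 · (-0.392042) = 0.2940.

0.2940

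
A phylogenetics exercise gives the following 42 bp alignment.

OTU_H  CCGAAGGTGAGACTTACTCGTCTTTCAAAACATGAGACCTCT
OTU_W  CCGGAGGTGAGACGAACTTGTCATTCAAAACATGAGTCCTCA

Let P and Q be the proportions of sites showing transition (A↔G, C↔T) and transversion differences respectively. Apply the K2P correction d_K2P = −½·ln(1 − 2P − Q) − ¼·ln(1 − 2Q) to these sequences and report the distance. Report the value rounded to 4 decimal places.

Differing sites — 4:A/G (Ti); 14:T/G (Tv); 15:T/A (Tv); 19:C/T (Ti); 23:T/A (Tv); 37:A/T (Tv); 42:T/A (Tv).
Of the 7 differences, 2 transitions and 5 transversions over 42 sites: P = 2/42 = 0.047619, Q = 5/42 = 0.119048.
d = −0.5·ln(0.785714) − 0.25·ln(0.761904) = −0.5·(-0.241162) − 0.25·(-0.271935) = 0.1886.

0.1886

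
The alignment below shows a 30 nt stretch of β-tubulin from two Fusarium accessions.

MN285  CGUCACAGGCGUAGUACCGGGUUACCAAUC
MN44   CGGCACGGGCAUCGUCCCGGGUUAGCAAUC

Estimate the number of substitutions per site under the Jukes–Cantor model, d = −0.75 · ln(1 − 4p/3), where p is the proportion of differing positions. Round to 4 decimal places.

0.2326

The sequences differ at positions 3 (U/G), 7 (A/G), 11 (G/A), 13 (A/C), 16 (A/C), 25 (C/G).
p = 6/30 = 0.200000.
d = −0.75 · ln(1 − (4/3)·0.200000) = −0.75 · ln(0.733333) = −0.75 · (-0.310155) = 0.2326.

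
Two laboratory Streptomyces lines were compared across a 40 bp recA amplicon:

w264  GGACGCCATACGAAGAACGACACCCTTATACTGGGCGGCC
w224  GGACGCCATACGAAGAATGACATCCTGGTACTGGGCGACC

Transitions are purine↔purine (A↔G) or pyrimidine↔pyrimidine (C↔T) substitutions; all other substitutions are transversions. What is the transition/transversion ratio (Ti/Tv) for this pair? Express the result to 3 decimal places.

4.000

Differing sites — 18:C/T (Ti); 23:C/T (Ti); 27:T/G (Tv); 28:A/G (Ti); 38:G/A (Ti).
Of the 5 differences, 4 transitions and 1 transversion, so Ti/Tv = 4/1 = 4.000.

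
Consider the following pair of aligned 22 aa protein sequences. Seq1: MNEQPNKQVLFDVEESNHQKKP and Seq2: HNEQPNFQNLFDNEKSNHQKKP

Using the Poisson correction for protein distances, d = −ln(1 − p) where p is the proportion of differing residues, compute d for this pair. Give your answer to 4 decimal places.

0.2578

The sequences differ at positions 1 (M/H), 7 (K/F), 9 (V/N), 13 (V/N), 15 (E/K).
p = 5/22 = 0.227273.
d = −ln(1 − 0.227273) = −ln(0.772727) = 0.2578.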